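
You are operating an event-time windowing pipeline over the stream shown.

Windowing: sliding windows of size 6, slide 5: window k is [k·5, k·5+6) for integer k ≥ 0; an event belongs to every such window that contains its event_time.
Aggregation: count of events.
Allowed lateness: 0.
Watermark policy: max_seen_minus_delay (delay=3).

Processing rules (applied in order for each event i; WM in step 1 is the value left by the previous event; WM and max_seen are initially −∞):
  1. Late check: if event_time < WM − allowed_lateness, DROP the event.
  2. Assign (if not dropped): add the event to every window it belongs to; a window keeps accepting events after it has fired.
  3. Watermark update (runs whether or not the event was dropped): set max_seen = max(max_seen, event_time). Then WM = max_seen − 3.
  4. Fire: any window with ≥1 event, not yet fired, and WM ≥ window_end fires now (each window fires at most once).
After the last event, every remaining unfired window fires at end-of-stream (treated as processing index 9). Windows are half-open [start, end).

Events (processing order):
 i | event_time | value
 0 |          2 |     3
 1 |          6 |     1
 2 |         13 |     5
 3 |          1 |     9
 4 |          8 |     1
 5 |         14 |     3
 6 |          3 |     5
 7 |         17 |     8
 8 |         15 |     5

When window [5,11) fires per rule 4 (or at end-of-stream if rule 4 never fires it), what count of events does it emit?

1

i=0 t=2 v=3: → [0,6); WM=-1
i=1 t=6 v=1: → [5,11); WM=3
i=2 t=13 v=5: → [10,16); WM=10; [0,6) fires=1
i=3 t=1 v=9: DROP (t<10-0); WM=10
i=4 t=8 v=1: DROP (t<10-0); WM=10
i=5 t=14 v=3: → [10,16); WM=11; [5,11) fires=1
i=6 t=3 v=5: DROP (t<11-0); WM=11
i=7 t=17 v=8: → [15,21); WM=14
i=8 t=15 v=5: → [15,21),[10,16); WM=14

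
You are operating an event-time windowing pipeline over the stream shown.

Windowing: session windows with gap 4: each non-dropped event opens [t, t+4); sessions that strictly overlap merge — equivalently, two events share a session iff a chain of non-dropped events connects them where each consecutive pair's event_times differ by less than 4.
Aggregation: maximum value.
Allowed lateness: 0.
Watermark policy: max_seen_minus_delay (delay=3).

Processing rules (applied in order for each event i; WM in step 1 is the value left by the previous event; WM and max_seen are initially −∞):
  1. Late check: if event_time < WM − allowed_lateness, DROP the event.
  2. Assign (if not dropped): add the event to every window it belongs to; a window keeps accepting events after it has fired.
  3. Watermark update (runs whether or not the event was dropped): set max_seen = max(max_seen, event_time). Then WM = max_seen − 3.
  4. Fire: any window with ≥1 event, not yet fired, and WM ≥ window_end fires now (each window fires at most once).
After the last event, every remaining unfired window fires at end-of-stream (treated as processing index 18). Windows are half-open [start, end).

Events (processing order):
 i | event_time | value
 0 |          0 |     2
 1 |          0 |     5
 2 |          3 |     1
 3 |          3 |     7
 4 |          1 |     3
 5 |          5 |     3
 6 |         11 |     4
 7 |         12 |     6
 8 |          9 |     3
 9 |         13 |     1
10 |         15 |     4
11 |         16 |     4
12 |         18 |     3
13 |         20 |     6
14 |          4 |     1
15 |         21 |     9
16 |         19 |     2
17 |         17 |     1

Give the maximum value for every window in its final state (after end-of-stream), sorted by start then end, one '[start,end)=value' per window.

[0,9)=7 [9,25)=9

i=0 t=0 v=2: → [0,4); WM=-3
i=1 t=0 v=5: → [0,4); WM=-3
i=2 t=3 v=1: → [0,7); WM=0
i=3 t=3 v=7: → [0,7); WM=0
i=4 t=1 v=3: → [0,7); WM=0
i=5 t=5 v=3: → [0,9); WM=2
i=6 t=11 v=4: → [11,15); WM=8
i=7 t=12 v=6: → [11,16); WM=9
i=8 t=9 v=3: → [9,16); WM=9
i=9 t=13 v=1: → [9,17); WM=10
i=10 t=15 v=4: → [9,19); WM=12
i=11 t=16 v=4: → [9,20); WM=13
i=12 t=18 v=3: → [9,22); WM=15
i=13 t=20 v=6: → [9,24); WM=17
i=14 t=4 v=1: DROP (t<17-0); WM=17
i=15 t=21 v=9: → [9,25); WM=18
i=16 t=19 v=2: → [9,25); WM=18
i=17 t=17 v=1: DROP (t<18-0); WM=18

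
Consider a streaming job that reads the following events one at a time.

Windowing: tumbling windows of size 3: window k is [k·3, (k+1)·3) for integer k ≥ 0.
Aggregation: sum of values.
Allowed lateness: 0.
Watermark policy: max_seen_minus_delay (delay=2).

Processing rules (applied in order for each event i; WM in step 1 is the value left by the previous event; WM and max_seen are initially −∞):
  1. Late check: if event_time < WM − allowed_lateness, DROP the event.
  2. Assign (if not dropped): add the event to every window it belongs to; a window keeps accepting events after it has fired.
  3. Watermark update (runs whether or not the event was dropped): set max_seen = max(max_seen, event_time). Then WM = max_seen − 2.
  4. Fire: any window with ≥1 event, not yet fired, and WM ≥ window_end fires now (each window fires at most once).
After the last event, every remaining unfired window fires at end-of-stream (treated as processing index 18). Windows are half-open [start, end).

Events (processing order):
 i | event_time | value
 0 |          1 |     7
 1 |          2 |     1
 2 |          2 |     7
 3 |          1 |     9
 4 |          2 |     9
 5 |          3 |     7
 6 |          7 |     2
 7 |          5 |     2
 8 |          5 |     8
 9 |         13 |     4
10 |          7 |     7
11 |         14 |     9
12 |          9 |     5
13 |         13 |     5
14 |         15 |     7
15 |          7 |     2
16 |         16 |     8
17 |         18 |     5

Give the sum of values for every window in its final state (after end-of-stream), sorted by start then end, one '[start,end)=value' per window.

[0,3)=33 [3,6)=17 [6,9)=2 [12,15)=18 [15,18)=15 [18,21)=5

i=0 t=1 v=7: → [0,3); WM=-1
i=1 t=2 v=1: → [0,3); WM=0
i=2 t=2 v=7: → [0,3); WM=0
i=3 t=1 v=9: → [0,3); WM=0
i=4 t=2 v=9: → [0,3); WM=0
i=5 t=3 v=7: → [3,6); WM=1
i=6 t=7 v=2: → [6,9); WM=5; [0,3) fires=33
i=7 t=5 v=2: → [3,6); WM=5
i=8 t=5 v=8: → [3,6); WM=5
i=9 t=13 v=4: → [12,15); WM=11; [3,6) fires=17 [6,9) fires=2
i=10 t=7 v=7: DROP (t<11-0); WM=11
i=11 t=14 v=9: → [12,15); WM=12
i=12 t=9 v=5: DROP (t<12-0); WM=12
i=13 t=13 v=5: → [12,15); WM=12
i=14 t=15 v=7: → [15,18); WM=13
i=15 t=7 v=2: DROP (t<13-0); WM=13
i=16 t=16 v=8: → [15,18); WM=14
i=17 t=18 v=5: → [18,21); WM=16; [12,15) fires=18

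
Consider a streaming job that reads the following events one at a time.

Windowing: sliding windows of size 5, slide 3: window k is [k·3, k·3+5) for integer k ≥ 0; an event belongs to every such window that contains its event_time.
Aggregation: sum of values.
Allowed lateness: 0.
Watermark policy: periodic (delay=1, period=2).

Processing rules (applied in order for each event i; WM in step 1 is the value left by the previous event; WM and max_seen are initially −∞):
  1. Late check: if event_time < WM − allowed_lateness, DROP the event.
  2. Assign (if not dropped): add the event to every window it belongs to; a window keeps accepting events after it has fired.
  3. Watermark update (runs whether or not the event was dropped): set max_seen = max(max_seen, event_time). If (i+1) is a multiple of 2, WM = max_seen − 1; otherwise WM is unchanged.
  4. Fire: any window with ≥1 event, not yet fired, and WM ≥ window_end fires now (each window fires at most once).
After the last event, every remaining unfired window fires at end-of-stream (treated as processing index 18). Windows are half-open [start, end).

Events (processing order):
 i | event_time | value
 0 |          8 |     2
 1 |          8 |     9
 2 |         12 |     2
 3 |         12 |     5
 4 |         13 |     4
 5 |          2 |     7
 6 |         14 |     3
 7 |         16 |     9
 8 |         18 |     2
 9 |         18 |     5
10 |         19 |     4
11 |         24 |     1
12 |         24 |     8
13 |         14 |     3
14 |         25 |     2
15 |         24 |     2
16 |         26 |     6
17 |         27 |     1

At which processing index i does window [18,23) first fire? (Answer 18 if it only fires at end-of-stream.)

i=0 t=8 v=2: → [6,11); WM=−∞
i=1 t=8 v=9: → [6,11); WM=7
i=2 t=12 v=2: → [12,17),[9,14); WM=7
i=3 t=12 v=5: → [12,17),[9,14); WM=11; [6,11) fires=11
i=4 t=13 v=4: → [12,17),[9,14); WM=11
i=5 t=2 v=7: DROP (t<11-0); WM=12
i=6 t=14 v=3: → [12,17); WM=12
i=7 t=16 v=9: → [15,20),[12,17); WM=15; [9,14) fires=11
i=8 t=18 v=2: → [18,23),[15,20); WM=15
i=9 t=18 v=5: → [18,23),[15,20); WM=17; [12,17) fires=23
i=10 t=19 v=4: → [18,23),[15,20); WM=17
i=11 t=24 v=1: → [24,29),[21,26); WM=23; [15,20) fires=20 [18,23) fires=11
i=12 t=24 v=8: → [24,29),[21,26); WM=23
i=13 t=14 v=3: DROP (t<23-0); WM=23
i=14 t=25 v=2: → [24,29),[21,26); WM=23
i=15 t=24 v=2: → [24,29),[21,26); WM=24
i=16 t=26 v=6: → [24,29); WM=24
i=17 t=27 v=1: → [27,32),[24,29); WM=26; [21,26) fires=13

11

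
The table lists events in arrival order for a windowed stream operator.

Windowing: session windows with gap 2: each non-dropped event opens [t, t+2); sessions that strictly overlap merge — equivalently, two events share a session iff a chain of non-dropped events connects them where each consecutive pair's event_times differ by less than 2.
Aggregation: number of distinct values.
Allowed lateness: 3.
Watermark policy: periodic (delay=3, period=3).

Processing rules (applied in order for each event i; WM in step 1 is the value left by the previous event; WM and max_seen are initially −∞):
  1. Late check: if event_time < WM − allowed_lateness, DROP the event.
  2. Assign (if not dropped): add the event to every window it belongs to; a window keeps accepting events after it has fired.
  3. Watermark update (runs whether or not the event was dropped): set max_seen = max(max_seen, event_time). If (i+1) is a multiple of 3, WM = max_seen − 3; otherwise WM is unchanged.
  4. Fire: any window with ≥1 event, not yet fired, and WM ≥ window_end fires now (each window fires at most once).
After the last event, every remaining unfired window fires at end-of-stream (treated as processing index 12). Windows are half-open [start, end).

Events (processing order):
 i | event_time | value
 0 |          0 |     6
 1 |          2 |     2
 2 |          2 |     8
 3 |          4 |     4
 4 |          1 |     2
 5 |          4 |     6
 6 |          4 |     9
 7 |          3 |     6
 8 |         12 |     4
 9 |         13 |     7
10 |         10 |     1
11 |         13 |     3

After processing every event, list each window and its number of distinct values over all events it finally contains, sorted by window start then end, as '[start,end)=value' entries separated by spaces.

[0,6)=5 [10,12)=1 [12,15)=3

i=0 t=0 v=6: → [0,2); WM=−∞
i=1 t=2 v=2: → [2,4); WM=−∞
i=2 t=2 v=8: → [2,4); WM=-1
i=3 t=4 v=4: → [4,6); WM=-1
i=4 t=1 v=2: → [0,4); WM=-1
i=5 t=4 v=6: → [4,6); WM=1
i=6 t=4 v=9: → [4,6); WM=1
i=7 t=3 v=6: → [0,6); WM=1
i=8 t=12 v=4: → [12,14); WM=9
i=9 t=13 v=7: → [12,15); WM=9
i=10 t=10 v=1: → [10,12); WM=9
i=11 t=13 v=3: → [12,15); WM=10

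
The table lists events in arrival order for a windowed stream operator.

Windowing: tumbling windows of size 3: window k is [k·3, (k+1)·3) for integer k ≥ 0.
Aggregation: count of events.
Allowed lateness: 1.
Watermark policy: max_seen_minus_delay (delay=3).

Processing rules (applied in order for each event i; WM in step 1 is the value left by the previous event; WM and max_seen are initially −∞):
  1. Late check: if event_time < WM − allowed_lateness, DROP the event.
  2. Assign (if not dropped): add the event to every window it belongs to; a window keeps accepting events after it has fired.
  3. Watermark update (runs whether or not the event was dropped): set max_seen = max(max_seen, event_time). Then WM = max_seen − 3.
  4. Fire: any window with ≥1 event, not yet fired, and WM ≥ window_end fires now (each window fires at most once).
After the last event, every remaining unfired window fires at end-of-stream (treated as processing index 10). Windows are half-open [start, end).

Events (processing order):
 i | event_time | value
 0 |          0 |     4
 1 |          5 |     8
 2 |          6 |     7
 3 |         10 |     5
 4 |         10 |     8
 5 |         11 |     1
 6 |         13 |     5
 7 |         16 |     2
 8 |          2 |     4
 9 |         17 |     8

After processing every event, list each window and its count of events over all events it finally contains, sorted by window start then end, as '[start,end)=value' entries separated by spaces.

i=0 t=0 v=4: → [0,3); WM=-3
i=1 t=5 v=8: → [3,6); WM=2
i=2 t=6 v=7: → [6,9); WM=3; [0,3) fires=1
i=3 t=10 v=5: → [9,12); WM=7; [3,6) fires=1
i=4 t=10 v=8: → [9,12); WM=7
i=5 t=11 v=1: → [9,12); WM=8
i=6 t=13 v=5: → [12,15); WM=10; [6,9) fires=1
i=7 t=16 v=2: → [15,18); WM=13; [9,12) fires=3
i=8 t=2 v=4: DROP (t<13-1); WM=13
i=9 t=17 v=8: → [15,18); WM=14

[0,3)=1 [3,6)=1 [6,9)=1 [9,12)=3 [12,15)=1 [15,18)=2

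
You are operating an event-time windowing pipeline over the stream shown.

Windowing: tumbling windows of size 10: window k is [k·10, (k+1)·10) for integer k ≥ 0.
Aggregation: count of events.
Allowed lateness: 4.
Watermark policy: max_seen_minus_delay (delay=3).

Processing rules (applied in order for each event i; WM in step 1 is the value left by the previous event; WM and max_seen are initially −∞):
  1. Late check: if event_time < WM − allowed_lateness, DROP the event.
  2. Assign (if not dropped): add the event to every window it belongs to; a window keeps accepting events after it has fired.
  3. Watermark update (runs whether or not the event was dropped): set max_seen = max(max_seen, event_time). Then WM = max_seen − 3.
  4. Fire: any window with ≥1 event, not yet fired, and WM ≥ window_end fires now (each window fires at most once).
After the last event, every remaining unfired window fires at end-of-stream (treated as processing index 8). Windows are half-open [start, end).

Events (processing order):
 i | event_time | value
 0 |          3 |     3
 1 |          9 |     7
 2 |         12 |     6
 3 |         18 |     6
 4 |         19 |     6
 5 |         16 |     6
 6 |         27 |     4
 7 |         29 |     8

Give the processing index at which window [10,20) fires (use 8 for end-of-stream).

6

i=0 t=3 v=3: → [0,10); WM=0
i=1 t=9 v=7: → [0,10); WM=6
i=2 t=12 v=6: → [10,20); WM=9
i=3 t=18 v=6: → [10,20); WM=15; [0,10) fires=2
i=4 t=19 v=6: → [10,20); WM=16
i=5 t=16 v=6: → [10,20); WM=16
i=6 t=27 v=4: → [20,30); WM=24; [10,20) fires=4
i=7 t=29 v=8: → [20,30); WM=26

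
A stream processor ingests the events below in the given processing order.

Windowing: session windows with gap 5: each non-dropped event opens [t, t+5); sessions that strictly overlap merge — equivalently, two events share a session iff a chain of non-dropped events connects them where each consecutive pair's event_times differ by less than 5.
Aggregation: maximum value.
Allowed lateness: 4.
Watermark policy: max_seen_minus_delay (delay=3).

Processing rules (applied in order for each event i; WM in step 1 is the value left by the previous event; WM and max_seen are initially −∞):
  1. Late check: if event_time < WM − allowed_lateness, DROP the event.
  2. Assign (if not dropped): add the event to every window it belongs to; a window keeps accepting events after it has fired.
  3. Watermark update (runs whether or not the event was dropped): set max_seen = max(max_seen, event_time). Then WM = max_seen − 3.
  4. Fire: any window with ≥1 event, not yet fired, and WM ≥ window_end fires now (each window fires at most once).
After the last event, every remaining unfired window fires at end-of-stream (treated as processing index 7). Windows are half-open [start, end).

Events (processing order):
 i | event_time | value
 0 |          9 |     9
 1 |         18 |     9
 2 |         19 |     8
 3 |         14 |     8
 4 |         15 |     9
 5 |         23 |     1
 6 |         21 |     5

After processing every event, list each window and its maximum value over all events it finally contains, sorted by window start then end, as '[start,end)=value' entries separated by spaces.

i=0 t=9 v=9: → [9,14); WM=6
i=1 t=18 v=9: → [18,23); WM=15
i=2 t=19 v=8: → [18,24); WM=16
i=3 t=14 v=8: → [14,24); WM=16
i=4 t=15 v=9: → [14,24); WM=16
i=5 t=23 v=1: → [14,28); WM=20
i=6 t=21 v=5: → [14,28); WM=20

[9,14)=9 [14,28)=9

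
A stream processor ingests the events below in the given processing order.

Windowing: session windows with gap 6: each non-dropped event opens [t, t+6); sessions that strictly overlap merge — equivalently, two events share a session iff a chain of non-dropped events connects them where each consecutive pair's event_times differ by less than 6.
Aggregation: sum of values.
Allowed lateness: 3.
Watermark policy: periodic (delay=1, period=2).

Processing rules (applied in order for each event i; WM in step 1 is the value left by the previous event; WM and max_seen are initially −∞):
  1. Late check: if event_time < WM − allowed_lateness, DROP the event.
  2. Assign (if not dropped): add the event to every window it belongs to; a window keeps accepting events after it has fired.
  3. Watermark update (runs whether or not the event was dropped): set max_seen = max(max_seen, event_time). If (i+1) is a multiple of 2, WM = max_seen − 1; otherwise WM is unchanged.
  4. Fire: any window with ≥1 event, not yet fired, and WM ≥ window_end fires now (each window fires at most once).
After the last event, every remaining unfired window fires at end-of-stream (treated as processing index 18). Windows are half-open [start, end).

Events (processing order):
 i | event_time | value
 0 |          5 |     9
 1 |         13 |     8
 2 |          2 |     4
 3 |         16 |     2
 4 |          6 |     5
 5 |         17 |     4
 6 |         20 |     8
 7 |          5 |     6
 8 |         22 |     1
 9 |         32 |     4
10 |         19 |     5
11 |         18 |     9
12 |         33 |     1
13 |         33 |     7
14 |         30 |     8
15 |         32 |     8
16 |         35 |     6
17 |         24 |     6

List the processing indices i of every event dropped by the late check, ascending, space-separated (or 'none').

i=0 t=5 v=9: → [5,11); WM=−∞
i=1 t=13 v=8: → [13,19); WM=12
i=2 t=2 v=4: DROP (t<12-3); WM=12
i=3 t=16 v=2: → [13,22); WM=15
i=4 t=6 v=5: DROP (t<15-3); WM=15
i=5 t=17 v=4: → [13,23); WM=16
i=6 t=20 v=8: → [13,26); WM=16
i=7 t=5 v=6: DROP (t<16-3); WM=19
i=8 t=22 v=1: → [13,28); WM=19
i=9 t=32 v=4: → [32,38); WM=31
i=10 t=19 v=5: DROP (t<31-3); WM=31
i=11 t=18 v=9: DROP (t<31-3); WM=31
i=12 t=33 v=1: → [32,39); WM=31
i=13 t=33 v=7: → [32,39); WM=32
i=14 t=30 v=8: → [30,39); WM=32
i=15 t=32 v=8: → [30,39); WM=32
i=16 t=35 v=6: → [30,41); WM=32
i=17 t=24 v=6: DROP (t<32-3); WM=34

2 4 7 10 11 17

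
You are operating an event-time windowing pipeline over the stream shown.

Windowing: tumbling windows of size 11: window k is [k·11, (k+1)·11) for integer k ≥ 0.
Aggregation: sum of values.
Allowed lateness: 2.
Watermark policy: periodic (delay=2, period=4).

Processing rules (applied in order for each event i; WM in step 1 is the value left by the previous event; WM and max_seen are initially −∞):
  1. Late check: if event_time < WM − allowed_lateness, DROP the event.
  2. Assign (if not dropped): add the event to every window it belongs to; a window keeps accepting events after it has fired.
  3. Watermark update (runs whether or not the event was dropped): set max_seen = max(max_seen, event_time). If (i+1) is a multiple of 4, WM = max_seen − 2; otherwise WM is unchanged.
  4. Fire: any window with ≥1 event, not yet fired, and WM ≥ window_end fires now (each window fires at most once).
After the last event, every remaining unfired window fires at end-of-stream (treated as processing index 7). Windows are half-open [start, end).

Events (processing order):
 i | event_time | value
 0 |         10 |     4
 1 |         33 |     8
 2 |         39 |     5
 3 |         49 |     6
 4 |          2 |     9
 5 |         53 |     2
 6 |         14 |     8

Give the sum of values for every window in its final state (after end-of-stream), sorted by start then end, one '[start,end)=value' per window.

[0,11)=4 [33,44)=13 [44,55)=8

i=0 t=10 v=4: → [0,11); WM=−∞
i=1 t=33 v=8: → [33,44); WM=−∞
i=2 t=39 v=5: → [33,44); WM=−∞
i=3 t=49 v=6: → [44,55); WM=47; [0,11) fires=4 [33,44) fires=13
i=4 t=2 v=9: DROP (t<47-2); WM=47
i=5 t=53 v=2: → [44,55); WM=47
i=6 t=14 v=8: DROP (t<47-2); WM=47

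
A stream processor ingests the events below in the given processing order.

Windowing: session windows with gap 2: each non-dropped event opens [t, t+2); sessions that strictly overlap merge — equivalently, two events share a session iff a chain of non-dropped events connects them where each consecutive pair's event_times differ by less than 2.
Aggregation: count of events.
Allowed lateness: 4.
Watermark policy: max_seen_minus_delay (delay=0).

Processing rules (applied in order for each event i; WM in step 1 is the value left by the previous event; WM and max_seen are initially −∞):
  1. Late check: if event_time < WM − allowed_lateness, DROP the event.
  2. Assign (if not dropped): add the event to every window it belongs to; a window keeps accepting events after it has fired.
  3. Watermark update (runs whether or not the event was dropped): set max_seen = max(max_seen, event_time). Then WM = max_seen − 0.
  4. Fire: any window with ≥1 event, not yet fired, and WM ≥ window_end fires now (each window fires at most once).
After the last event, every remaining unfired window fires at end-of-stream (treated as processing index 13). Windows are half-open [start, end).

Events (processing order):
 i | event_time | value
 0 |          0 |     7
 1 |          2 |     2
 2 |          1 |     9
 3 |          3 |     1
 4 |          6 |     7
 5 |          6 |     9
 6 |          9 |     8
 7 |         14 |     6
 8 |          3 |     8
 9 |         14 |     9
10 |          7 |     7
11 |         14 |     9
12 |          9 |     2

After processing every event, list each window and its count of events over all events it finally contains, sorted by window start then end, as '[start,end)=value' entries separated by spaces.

i=0 t=0 v=7: → [0,2); WM=0
i=1 t=2 v=2: → [2,4); WM=2
i=2 t=1 v=9: → [0,4); WM=2
i=3 t=3 v=1: → [0,5); WM=3
i=4 t=6 v=7: → [6,8); WM=6
i=5 t=6 v=9: → [6,8); WM=6
i=6 t=9 v=8: → [9,11); WM=9
i=7 t=14 v=6: → [14,16); WM=14
i=8 t=3 v=8: DROP (t<14-4); WM=14
i=9 t=14 v=9: → [14,16); WM=14
i=10 t=7 v=7: DROP (t<14-4); WM=14
i=11 t=14 v=9: → [14,16); WM=14
i=12 t=9 v=2: DROP (t<14-4); WM=14

[0,5)=4 [6,8)=2 [9,11)=1 [14,16)=3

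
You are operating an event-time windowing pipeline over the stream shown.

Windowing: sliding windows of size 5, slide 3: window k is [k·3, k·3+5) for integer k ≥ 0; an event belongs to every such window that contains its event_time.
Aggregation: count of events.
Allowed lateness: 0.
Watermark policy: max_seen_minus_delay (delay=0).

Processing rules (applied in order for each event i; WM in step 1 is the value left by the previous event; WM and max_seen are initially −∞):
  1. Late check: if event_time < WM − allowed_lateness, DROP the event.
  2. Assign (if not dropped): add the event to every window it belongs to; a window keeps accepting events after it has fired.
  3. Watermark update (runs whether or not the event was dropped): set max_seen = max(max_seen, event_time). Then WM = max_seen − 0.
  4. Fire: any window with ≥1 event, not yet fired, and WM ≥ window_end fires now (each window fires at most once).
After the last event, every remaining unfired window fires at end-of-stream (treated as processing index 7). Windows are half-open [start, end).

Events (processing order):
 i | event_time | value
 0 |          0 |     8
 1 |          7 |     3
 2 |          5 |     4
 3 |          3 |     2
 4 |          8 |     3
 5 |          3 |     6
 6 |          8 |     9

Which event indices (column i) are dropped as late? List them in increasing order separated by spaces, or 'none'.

2 3 5

i=0 t=0 v=8: → [0,5); WM=0
i=1 t=7 v=3: → [6,11),[3,8); WM=7; [0,5) fires=1
i=2 t=5 v=4: DROP (t<7-0); WM=7
i=3 t=3 v=2: DROP (t<7-0); WM=7
i=4 t=8 v=3: → [6,11); WM=8; [3,8) fires=1
i=5 t=3 v=6: DROP (t<8-0); WM=8
i=6 t=8 v=9: → [6,11); WM=8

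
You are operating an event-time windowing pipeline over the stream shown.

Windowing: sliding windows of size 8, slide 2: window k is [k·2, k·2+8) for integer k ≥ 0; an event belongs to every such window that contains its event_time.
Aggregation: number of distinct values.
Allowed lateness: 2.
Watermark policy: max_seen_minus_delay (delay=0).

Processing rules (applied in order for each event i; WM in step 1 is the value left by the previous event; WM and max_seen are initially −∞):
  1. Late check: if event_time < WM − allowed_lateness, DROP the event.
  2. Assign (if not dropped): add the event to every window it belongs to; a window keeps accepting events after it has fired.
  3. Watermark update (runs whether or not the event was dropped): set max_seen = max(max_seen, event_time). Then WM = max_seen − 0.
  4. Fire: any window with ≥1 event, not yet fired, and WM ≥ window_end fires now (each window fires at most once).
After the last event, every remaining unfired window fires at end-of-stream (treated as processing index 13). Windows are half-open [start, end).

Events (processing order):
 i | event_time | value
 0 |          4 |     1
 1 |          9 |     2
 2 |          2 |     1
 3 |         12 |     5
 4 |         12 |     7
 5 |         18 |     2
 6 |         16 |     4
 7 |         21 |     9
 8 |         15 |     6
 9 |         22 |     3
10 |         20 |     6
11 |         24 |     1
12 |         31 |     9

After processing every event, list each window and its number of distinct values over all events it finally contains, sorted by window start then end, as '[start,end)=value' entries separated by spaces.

[0,8)=1 [2,10)=2 [4,12)=2 [6,14)=3 [8,16)=3 [10,18)=3 [12,20)=4 [14,22)=4 [16,24)=5 [18,26)=5 [20,28)=4 [22,30)=2 [24,32)=2 [26,34)=1 [28,36)=1 [30,38)=1

i=0 t=4 v=1: → [4,12),[2,10),[0,8); WM=4
i=1 t=9 v=2: → [8,16),[6,14),[4,12),[2,10); WM=9; [0,8) fires=1
i=2 t=2 v=1: DROP (t<9-2); WM=9
i=3 t=12 v=5: → [12,20),[10,18),[8,16),[6,14); WM=12; [2,10) fires=2 [4,12) fires=2
i=4 t=12 v=7: → [12,20),[10,18),[8,16),[6,14); WM=12
i=5 t=18 v=2: → [18,26),[16,24),[14,22),[12,20); WM=18; [6,14) fires=3 [8,16) fires=3 [10,18) fires=2
i=6 t=16 v=4: → [16,24),[14,22),[12,20),[10,18); WM=18
i=7 t=21 v=9: → [20,28),[18,26),[16,24),[14,22); WM=21; [12,20) fires=4
i=8 t=15 v=6: DROP (t<21-2); WM=21
i=9 t=22 v=3: → [22,30),[20,28),[18,26),[16,24); WM=22; [14,22) fires=3
i=10 t=20 v=6: → [20,28),[18,26),[16,24),[14,22); WM=22
i=11 t=24 v=1: → [24,32),[22,30),[20,28),[18,26); WM=24; [16,24) fires=5
i=12 t=31 v=9: → [30,38),[28,36),[26,34),[24,32); WM=31; [18,26) fires=5 [20,28) fires=4 [22,30) fires=2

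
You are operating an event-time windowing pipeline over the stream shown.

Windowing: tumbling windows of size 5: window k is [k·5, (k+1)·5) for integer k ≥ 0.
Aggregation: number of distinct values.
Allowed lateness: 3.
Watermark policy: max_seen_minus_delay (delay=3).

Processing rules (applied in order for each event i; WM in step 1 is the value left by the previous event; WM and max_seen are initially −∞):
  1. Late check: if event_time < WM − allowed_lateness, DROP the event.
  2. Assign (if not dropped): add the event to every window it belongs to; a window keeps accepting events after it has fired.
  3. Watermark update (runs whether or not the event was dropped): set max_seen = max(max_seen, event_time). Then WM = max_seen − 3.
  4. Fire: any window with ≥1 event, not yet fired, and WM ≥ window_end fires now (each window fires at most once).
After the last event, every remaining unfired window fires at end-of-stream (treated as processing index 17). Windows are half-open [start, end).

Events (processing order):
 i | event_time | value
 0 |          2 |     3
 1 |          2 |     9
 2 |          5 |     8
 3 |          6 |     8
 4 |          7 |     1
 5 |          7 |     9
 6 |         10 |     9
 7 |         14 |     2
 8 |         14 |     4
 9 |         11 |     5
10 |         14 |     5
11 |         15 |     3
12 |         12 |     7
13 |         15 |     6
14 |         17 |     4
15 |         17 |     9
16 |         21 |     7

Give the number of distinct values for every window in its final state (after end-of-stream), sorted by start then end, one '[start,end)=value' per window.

[0,5)=2 [5,10)=3 [10,15)=5 [15,20)=4 [20,25)=1

i=0 t=2 v=3: → [0,5); WM=-1
i=1 t=2 v=9: → [0,5); WM=-1
i=2 t=5 v=8: → [5,10); WM=2
i=3 t=6 v=8: → [5,10); WM=3
i=4 t=7 v=1: → [5,10); WM=4
i=5 t=7 v=9: → [5,10); WM=4
i=6 t=10 v=9: → [10,15); WM=7; [0,5) fires=2
i=7 t=14 v=2: → [10,15); WM=11; [5,10) fires=3
i=8 t=14 v=4: → [10,15); WM=11
i=9 t=11 v=5: → [10,15); WM=11
i=10 t=14 v=5: → [10,15); WM=11
i=11 t=15 v=3: → [15,20); WM=12
i=12 t=12 v=7: → [10,15); WM=12
i=13 t=15 v=6: → [15,20); WM=12
i=14 t=17 v=4: → [15,20); WM=14
i=15 t=17 v=9: → [15,20); WM=14
i=16 t=21 v=7: → [20,25); WM=18; [10,15) fires=5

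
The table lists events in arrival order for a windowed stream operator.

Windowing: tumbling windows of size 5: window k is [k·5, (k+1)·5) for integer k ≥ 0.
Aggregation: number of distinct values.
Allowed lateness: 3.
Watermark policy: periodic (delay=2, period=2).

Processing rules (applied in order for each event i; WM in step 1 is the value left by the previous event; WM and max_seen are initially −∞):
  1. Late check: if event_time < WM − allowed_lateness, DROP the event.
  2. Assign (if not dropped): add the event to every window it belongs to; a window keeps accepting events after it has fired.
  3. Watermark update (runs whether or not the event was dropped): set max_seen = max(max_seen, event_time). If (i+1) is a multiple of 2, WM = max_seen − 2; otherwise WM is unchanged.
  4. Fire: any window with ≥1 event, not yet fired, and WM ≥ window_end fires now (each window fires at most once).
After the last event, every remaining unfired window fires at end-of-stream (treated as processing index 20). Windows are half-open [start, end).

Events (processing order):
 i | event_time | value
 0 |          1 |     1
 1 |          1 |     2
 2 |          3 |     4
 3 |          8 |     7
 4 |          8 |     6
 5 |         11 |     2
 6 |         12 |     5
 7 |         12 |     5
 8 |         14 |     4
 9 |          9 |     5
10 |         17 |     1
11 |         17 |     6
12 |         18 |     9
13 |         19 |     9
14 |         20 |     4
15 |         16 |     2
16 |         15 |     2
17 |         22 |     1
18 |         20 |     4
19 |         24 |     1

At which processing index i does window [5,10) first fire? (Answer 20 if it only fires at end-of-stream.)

i=0 t=1 v=1: → [0,5); WM=−∞
i=1 t=1 v=2: → [0,5); WM=-1
i=2 t=3 v=4: → [0,5); WM=-1
i=3 t=8 v=7: → [5,10); WM=6; [0,5) fires=3
i=4 t=8 v=6: → [5,10); WM=6
i=5 t=11 v=2: → [10,15); WM=9
i=6 t=12 v=5: → [10,15); WM=9
i=7 t=12 v=5: → [10,15); WM=10; [5,10) fires=2
i=8 t=14 v=4: → [10,15); WM=10
i=9 t=9 v=5: → [5,10); WM=12
i=10 t=17 v=1: → [15,20); WM=12
i=11 t=17 v=6: → [15,20); WM=15; [10,15) fires=3
i=12 t=18 v=9: → [15,20); WM=15
i=13 t=19 v=9: → [15,20); WM=17
i=14 t=20 v=4: → [20,25); WM=17
i=15 t=16 v=2: → [15,20); WM=18
i=16 t=15 v=2: → [15,20); WM=18
i=17 t=22 v=1: → [20,25); WM=20; [15,20) fires=4
i=18 t=20 v=4: → [20,25); WM=20
i=19 t=24 v=1: → [20,25); WM=22

7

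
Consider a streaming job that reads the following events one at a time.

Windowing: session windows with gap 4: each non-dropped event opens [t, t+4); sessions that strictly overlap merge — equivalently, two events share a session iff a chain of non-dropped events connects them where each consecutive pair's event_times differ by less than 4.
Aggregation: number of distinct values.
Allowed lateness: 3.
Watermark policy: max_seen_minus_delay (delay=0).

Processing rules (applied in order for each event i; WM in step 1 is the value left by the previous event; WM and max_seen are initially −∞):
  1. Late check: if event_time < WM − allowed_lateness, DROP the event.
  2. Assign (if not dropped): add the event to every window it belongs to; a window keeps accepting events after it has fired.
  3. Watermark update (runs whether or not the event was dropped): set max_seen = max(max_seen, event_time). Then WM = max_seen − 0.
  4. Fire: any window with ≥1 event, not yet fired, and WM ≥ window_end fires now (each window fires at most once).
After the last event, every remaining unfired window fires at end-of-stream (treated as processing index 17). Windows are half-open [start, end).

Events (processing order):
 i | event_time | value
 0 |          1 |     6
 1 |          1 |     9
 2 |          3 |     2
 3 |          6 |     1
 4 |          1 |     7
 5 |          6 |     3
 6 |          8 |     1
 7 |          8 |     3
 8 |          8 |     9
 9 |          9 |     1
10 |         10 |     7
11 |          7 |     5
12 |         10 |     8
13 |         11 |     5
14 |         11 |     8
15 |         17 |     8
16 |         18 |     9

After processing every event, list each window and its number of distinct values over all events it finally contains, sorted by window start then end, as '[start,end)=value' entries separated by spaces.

[1,15)=8 [17,22)=2

i=0 t=1 v=6: → [1,5); WM=1
i=1 t=1 v=9: → [1,5); WM=1
i=2 t=3 v=2: → [1,7); WM=3
i=3 t=6 v=1: → [1,10); WM=6
i=4 t=1 v=7: DROP (t<6-3); WM=6
i=5 t=6 v=3: → [1,10); WM=6
i=6 t=8 v=1: → [1,12); WM=8
i=7 t=8 v=3: → [1,12); WM=8
i=8 t=8 v=9: → [1,12); WM=8
i=9 t=9 v=1: → [1,13); WM=9
i=10 t=10 v=7: → [1,14); WM=10
i=11 t=7 v=5: → [1,14); WM=10
i=12 t=10 v=8: → [1,14); WM=10
i=13 t=11 v=5: → [1,15); WM=11
i=14 t=11 v=8: → [1,15); WM=11
i=15 t=17 v=8: → [17,21); WM=17
i=16 t=18 v=9: → [17,22); WM=18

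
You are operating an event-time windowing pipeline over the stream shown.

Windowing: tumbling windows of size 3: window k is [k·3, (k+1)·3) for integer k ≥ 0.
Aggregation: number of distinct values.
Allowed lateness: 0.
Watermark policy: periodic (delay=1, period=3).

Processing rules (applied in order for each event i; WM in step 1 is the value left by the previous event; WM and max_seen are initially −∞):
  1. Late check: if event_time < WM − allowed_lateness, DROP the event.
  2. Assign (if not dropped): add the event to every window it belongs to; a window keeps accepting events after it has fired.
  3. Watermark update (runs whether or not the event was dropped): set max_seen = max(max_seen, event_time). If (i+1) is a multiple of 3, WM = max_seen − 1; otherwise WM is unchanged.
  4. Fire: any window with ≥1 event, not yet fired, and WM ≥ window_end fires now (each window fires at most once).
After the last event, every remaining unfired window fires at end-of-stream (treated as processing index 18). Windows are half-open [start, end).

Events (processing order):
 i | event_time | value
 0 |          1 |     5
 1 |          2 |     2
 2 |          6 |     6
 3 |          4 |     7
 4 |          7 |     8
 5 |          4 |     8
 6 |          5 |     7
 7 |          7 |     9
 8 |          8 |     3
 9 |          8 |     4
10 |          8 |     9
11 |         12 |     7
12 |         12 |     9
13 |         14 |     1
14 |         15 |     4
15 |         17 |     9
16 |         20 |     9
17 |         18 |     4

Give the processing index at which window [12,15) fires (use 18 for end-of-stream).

i=0 t=1 v=5: → [0,3); WM=−∞
i=1 t=2 v=2: → [0,3); WM=−∞
i=2 t=6 v=6: → [6,9); WM=5; [0,3) fires=2
i=3 t=4 v=7: DROP (t<5-0); WM=5
i=4 t=7 v=8: → [6,9); WM=5
i=5 t=4 v=8: DROP (t<5-0); WM=6
i=6 t=5 v=7: DROP (t<6-0); WM=6
i=7 t=7 v=9: → [6,9); WM=6
i=8 t=8 v=3: → [6,9); WM=7
i=9 t=8 v=4: → [6,9); WM=7
i=10 t=8 v=9: → [6,9); WM=7
i=11 t=12 v=7: → [12,15); WM=11; [6,9) fires=5
i=12 t=12 v=9: → [12,15); WM=11
i=13 t=14 v=1: → [12,15); WM=11
i=14 t=15 v=4: → [15,18); WM=14
i=15 t=17 v=9: → [15,18); WM=14
i=16 t=20 v=9: → [18,21); WM=14
i=17 t=18 v=4: → [18,21); WM=19; [12,15) fires=3 [15,18) fires=2

17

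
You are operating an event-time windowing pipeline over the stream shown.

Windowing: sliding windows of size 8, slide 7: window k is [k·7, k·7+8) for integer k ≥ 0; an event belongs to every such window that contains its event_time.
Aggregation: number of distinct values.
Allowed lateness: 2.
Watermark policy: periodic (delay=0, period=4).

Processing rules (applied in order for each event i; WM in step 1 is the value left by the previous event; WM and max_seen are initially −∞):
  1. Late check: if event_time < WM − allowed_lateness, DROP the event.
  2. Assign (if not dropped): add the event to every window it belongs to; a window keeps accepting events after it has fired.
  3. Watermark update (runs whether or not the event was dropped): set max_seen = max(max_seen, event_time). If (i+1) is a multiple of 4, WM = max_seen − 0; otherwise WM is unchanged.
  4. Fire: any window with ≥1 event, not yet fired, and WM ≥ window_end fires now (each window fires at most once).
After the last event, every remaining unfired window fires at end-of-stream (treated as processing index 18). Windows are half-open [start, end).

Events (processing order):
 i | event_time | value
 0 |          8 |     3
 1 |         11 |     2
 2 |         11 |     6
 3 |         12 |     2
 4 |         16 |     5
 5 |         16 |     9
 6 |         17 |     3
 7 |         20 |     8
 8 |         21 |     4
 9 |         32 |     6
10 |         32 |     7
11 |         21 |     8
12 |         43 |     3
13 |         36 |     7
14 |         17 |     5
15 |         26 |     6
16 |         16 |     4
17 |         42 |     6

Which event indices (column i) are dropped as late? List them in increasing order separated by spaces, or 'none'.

14 15 16

i=0 t=8 v=3: → [7,15); WM=−∞
i=1 t=11 v=2: → [7,15); WM=−∞
i=2 t=11 v=6: → [7,15); WM=−∞
i=3 t=12 v=2: → [7,15); WM=12
i=4 t=16 v=5: → [14,22); WM=12
i=5 t=16 v=9: → [14,22); WM=12
i=6 t=17 v=3: → [14,22); WM=12
i=7 t=20 v=8: → [14,22); WM=20; [7,15) fires=3
i=8 t=21 v=4: → [21,29),[14,22); WM=20
i=9 t=32 v=6: → [28,36); WM=20
i=10 t=32 v=7: → [28,36); WM=20
i=11 t=21 v=8: → [21,29),[14,22); WM=32; [14,22) fires=5 [21,29) fires=2
i=12 t=43 v=3: → [42,50); WM=32
i=13 t=36 v=7: → [35,43); WM=32
i=14 t=17 v=5: DROP (t<32-2); WM=32
i=15 t=26 v=6: DROP (t<32-2); WM=43; [28,36) fires=2 [35,43) fires=1
i=16 t=16 v=4: DROP (t<43-2); WM=43
i=17 t=42 v=6: → [42,50),[35,43); WM=43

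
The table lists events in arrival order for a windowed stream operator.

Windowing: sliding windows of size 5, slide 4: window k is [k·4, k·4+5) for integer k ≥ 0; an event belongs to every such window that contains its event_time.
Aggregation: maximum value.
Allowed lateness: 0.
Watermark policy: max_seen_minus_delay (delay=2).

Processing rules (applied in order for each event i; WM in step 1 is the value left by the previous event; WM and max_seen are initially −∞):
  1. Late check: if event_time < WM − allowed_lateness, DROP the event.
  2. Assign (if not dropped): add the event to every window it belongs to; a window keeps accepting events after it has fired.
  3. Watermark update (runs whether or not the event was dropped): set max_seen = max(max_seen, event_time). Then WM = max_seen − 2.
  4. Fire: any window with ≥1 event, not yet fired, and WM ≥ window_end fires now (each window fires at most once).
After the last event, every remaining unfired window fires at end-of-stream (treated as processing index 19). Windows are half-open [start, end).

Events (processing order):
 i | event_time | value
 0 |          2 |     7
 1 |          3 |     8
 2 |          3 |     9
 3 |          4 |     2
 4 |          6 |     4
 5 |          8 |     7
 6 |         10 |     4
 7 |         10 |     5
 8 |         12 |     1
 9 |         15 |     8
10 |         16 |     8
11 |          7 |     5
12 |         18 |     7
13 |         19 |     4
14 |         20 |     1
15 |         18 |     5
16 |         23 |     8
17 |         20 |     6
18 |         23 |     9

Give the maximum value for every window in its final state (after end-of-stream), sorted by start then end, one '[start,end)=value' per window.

i=0 t=2 v=7: → [0,5); WM=0
i=1 t=3 v=8: → [0,5); WM=1
i=2 t=3 v=9: → [0,5); WM=1
i=3 t=4 v=2: → [4,9),[0,5); WM=2
i=4 t=6 v=4: → [4,9); WM=4
i=5 t=8 v=7: → [8,13),[4,9); WM=6; [0,5) fires=9
i=6 t=10 v=4: → [8,13); WM=8
i=7 t=10 v=5: → [8,13); WM=8
i=8 t=12 v=1: → [12,17),[8,13); WM=10; [4,9) fires=7
i=9 t=15 v=8: → [12,17); WM=13; [8,13) fires=7
i=10 t=16 v=8: → [16,21),[12,17); WM=14
i=11 t=7 v=5: DROP (t<14-0); WM=14
i=12 t=18 v=7: → [16,21); WM=16
i=13 t=19 v=4: → [16,21); WM=17; [12,17) fires=8
i=14 t=20 v=1: → [20,25),[16,21); WM=18
i=15 t=18 v=5: → [16,21); WM=18
i=16 t=23 v=8: → [20,25); WM=21; [16,21) fires=8
i=17 t=20 v=6: DROP (t<21-0); WM=21
i=18 t=23 v=9: → [20,25); WM=21

[0,5)=9 [4,9)=7 [8,13)=7 [12,17)=8 [16,21)=8 [20,25)=9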